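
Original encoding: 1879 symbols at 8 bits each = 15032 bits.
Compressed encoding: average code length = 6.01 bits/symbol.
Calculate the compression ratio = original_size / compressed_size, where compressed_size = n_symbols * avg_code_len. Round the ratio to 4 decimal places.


original_size = n_symbols * orig_bits = 1879 * 8 = 15032 bits
compressed_size = n_symbols * avg_code_len = 1879 * 6.01 = 11292.79 bits
ratio = original_size / compressed_size = 15032 / 11292.79 = 1.3311

Compression ratio = 1.3311


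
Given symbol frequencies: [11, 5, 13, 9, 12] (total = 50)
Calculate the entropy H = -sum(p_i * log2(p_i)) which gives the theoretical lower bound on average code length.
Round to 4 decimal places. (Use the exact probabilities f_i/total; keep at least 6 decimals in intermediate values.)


Per-symbol terms -p_i * log2(p_i) with p_i = f_i/50:
  p = 11/50 = 0.220000: log2(p) = -2.184425, -p*log2(p) = 0.480573
  p = 5/50 = 0.100000: log2(p) = -3.321928, -p*log2(p) = 0.332193
  p = 13/50 = 0.260000: log2(p) = -1.943416, -p*log2(p) = 0.505288
  p = 9/50 = 0.180000: log2(p) = -2.473931, -p*log2(p) = 0.445308
  p = 12/50 = 0.240000: log2(p) = -2.058894, -p*log2(p) = 0.494134
H = 0.480573 + 0.332193 + 0.505288 + 0.445308 + 0.494134 = 2.257496

H = 2.2575 bits/symbol


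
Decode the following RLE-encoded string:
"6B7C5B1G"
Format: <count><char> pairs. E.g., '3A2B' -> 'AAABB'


Expanding each <count><char> pair:
  6B -> 'BBBBBB'
  7C -> 'CCCCCCC'
  5B -> 'BBBBB'
  1G -> 'G'

Decoded = BBBBBBCCCCCCCBBBBBG


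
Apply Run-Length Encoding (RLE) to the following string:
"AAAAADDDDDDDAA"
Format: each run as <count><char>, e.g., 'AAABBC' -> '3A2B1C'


Scanning runs left to right:
  i=0: run of 'A' x 5 -> '5A'
  i=5: run of 'D' x 7 -> '7D'
  i=12: run of 'A' x 2 -> '2A'

RLE = 5A7D2A


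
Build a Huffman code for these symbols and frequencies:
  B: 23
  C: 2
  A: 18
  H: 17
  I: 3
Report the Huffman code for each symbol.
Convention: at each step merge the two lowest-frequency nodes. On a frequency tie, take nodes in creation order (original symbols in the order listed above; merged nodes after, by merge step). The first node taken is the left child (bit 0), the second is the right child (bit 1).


Huffman tree construction:
Step 1: Merge C(2) + I(3) = 5
Step 2: Merge (C+I)(5) + H(17) = 22
Step 3: Merge A(18) + ((C+I)+H)(22) = 40
Step 4: Merge B(23) + (A+((C+I)+H))(40) = 63
Read each symbol's code off the tree from the root (left child = 0, right child = 1).

Codes:
  B: 0 (length 1)
  C: 1100 (length 4)
  A: 10 (length 2)
  H: 111 (length 3)
  I: 1101 (length 4)
Average code length: 130/63 = 2.0635 bits/symbol


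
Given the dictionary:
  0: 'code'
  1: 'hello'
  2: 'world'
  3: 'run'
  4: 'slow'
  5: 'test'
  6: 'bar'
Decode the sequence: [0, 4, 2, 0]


Look up each index in the dictionary:
  0 -> 'code'
  4 -> 'slow'
  2 -> 'world'
  0 -> 'code'

Decoded: "code slow world code"


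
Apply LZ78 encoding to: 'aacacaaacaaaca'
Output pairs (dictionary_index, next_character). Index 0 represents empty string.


LZ78 encoding steps:
Dictionary: {0: ''}
Step 1: w='' (idx 0), next='a' -> output (0, 'a'), add 'a' as idx 1
Step 2: w='a' (idx 1), next='c' -> output (1, 'c'), add 'ac' as idx 2
Step 3: w='ac' (idx 2), next='a' -> output (2, 'a'), add 'aca' as idx 3
Step 4: w='a' (idx 1), next='a' -> output (1, 'a'), add 'aa' as idx 4
Step 5: w='' (idx 0), next='c' -> output (0, 'c'), add 'c' as idx 5
Step 6: w='aa' (idx 4), next='a' -> output (4, 'a'), add 'aaa' as idx 6
Step 7: w='c' (idx 5), next='a' -> output (5, 'a'), add 'ca' as idx 7


Encoded: [(0, 'a'), (1, 'c'), (2, 'a'), (1, 'a'), (0, 'c'), (4, 'a'), (5, 'a')]


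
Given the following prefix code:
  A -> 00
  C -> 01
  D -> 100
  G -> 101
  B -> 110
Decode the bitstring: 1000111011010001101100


Decoding step by step:
Bits 100 -> D
Bits 01 -> C
Bits 110 -> B
Bits 110 -> B
Bits 100 -> D
Bits 01 -> C
Bits 101 -> G
Bits 100 -> D


Decoded message: DCBBDCGD


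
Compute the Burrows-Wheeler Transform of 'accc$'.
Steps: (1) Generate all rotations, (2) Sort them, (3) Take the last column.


Rotations (sorted):
  0: $accc -> last char: c
  1: accc$ -> last char: $
  2: c$acc -> last char: c
  3: cc$ac -> last char: c
  4: ccc$a -> last char: a


BWT = c$cca


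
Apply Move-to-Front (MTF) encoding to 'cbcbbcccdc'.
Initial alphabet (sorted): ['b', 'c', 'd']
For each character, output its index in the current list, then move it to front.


MTF encoding:
'c': index 1 in ['b', 'c', 'd'] -> ['c', 'b', 'd']
'b': index 1 in ['c', 'b', 'd'] -> ['b', 'c', 'd']
'c': index 1 in ['b', 'c', 'd'] -> ['c', 'b', 'd']
'b': index 1 in ['c', 'b', 'd'] -> ['b', 'c', 'd']
'b': index 0 in ['b', 'c', 'd'] -> ['b', 'c', 'd']
'c': index 1 in ['b', 'c', 'd'] -> ['c', 'b', 'd']
'c': index 0 in ['c', 'b', 'd'] -> ['c', 'b', 'd']
'c': index 0 in ['c', 'b', 'd'] -> ['c', 'b', 'd']
'd': index 2 in ['c', 'b', 'd'] -> ['d', 'c', 'b']
'c': index 1 in ['d', 'c', 'b'] -> ['c', 'd', 'b']


Output: [1, 1, 1, 1, 0, 1, 0, 0, 2, 1]


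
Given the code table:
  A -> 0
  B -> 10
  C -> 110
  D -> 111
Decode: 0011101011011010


Decoding:
0 -> A
0 -> A
111 -> D
0 -> A
10 -> B
110 -> C
110 -> C
10 -> B


Result: AADABCCB


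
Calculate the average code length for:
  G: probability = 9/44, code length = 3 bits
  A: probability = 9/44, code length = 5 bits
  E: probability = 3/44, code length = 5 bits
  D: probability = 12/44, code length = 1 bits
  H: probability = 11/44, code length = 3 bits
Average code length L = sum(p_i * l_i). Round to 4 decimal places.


Weighted contributions p_i * l_i:
  G: (9/44) * 3 = 27/44
  A: (9/44) * 5 = 45/44
  E: (3/44) * 5 = 15/44
  D: (12/44) * 1 = 12/44
  H: (11/44) * 3 = 33/44
Sum = (27 + 45 + 15 + 12 + 33)/44 = 132/44

L = 132/44 = 3.0000 bits/symbol


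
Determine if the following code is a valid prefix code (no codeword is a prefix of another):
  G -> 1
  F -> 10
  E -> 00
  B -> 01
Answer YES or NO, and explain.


Checking each pair (does one codeword prefix another?):
  G='1' vs F='10': prefix -- VIOLATION

NO -- this is NOT a valid prefix code. G (1) is a prefix of F (10).


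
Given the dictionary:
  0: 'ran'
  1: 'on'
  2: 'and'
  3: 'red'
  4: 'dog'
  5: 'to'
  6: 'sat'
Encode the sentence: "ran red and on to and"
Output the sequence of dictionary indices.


Look up each word in the dictionary:
  'ran' -> 0
  'red' -> 3
  'and' -> 2
  'on' -> 1
  'to' -> 5
  'and' -> 2

Encoded: [0, 3, 2, 1, 5, 2]


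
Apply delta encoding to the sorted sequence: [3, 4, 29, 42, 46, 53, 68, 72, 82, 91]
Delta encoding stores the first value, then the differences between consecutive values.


First value: 3
Deltas:
  4 - 3 = 1
  29 - 4 = 25
  42 - 29 = 13
  46 - 42 = 4
  53 - 46 = 7
  68 - 53 = 15
  72 - 68 = 4
  82 - 72 = 10
  91 - 82 = 9


Delta encoded: [3, 1, 25, 13, 4, 7, 15, 4, 10, 9]


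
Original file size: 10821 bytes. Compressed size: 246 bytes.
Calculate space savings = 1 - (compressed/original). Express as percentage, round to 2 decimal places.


ratio = compressed/original = 246/10821 = 0.022734
savings = 1 - ratio = 1 - 0.022734 = 0.977266
as a percentage: 0.977266 * 100 = 97.73%

Space savings = 1 - 246/10821 = 97.73%


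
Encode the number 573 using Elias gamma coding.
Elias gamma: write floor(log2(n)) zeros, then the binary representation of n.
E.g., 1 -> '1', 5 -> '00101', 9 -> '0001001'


num_bits = floor(log2(573)) + 1 = 10
leading_zeros = num_bits - 1 = 9
binary(573) = 1000111101

Elias gamma(573) = '000000000' + '1000111101' = 0000000001000111101 (19 bits)


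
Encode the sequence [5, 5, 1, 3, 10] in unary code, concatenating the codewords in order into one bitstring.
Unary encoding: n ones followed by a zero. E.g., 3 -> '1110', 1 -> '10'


Encode each number as n ones followed by a terminating 0:
  5 -> 111110 (6 bits)
  5 -> 111110 (6 bits)
  1 -> 10 (2 bits)
  3 -> 1110 (4 bits)
  10 -> 11111111110 (11 bits)
Total length = 6 + 6 + 2 + 4 + 11 = 29 bits.

Unary([5, 5, 1, 3, 10]) = 11111011111010111011111111110 (29 bits)


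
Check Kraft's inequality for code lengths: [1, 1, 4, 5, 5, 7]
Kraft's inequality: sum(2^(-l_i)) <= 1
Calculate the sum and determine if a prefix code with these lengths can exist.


Sum = 2^(-1) + 2^(-1) + 2^(-4) + 2^(-5) + 2^(-5) + 2^(-7)
    = 0.5 + 0.5 + 0.0625 + 0.03125 + 0.03125 + 0.0078125
    = 145/128 = 1.1328125
Since 1.1328125 > 1, Kraft's inequality is NOT satisfied.
A prefix code with these lengths CANNOT exist.

Kraft sum = 1.1328125. Not satisfied.


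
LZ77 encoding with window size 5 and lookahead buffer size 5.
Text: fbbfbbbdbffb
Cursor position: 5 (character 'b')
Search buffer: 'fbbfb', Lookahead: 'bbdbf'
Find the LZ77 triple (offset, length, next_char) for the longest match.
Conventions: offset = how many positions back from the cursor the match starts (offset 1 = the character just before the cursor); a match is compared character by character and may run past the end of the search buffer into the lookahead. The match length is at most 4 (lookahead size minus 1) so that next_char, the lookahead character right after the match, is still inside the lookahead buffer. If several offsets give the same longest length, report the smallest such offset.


Try each offset into the search buffer:
  offset=1 (pos 4, char 'b'): match length 2
  offset=2 (pos 3, char 'f'): match length 0
  offset=3 (pos 2, char 'b'): match length 1
  offset=4 (pos 1, char 'b'): match length 2
  offset=5 (pos 0, char 'f'): match length 0
Longest match has length 2, found at offsets 1, 4; take the smallest, offset 1.
next_char = character at position 5 + 2 = 7 -> 'd'

Best match: offset=1, length=2 (matching 'bb' starting at position 4)
LZ77 triple: (1, 2, 'd')


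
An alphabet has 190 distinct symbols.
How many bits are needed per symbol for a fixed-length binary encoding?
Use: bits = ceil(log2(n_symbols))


log2(190) = 7.5699
Bracket: 2^7 = 128 < 190 <= 2^8 = 256
So ceil(log2(190)) = 8

bits = ceil(log2(190)) = ceil(7.5699) = 8 bits


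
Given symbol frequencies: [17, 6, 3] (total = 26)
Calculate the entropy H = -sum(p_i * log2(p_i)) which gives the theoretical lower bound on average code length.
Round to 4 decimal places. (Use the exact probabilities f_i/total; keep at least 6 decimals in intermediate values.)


Per-symbol terms -p_i * log2(p_i) with p_i = f_i/26:
  p = 17/26 = 0.653846: log2(p) = -0.612977, -p*log2(p) = 0.400793
  p = 6/26 = 0.230769: log2(p) = -2.115477, -p*log2(p) = 0.488187
  p = 3/26 = 0.115385: log2(p) = -3.115477, -p*log2(p) = 0.359478
H = 0.400793 + 0.488187 + 0.359478 = 1.248458

H = 1.2485 bits/symbol


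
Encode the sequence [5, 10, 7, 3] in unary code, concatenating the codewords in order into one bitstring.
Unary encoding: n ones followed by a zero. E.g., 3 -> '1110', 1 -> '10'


Encode each number as n ones followed by a terminating 0:
  5 -> 111110 (6 bits)
  10 -> 11111111110 (11 bits)
  7 -> 11111110 (8 bits)
  3 -> 1110 (4 bits)
Total length = 6 + 11 + 8 + 4 = 29 bits.

Unary([5, 10, 7, 3]) = 11111011111111110111111101110 (29 bits)


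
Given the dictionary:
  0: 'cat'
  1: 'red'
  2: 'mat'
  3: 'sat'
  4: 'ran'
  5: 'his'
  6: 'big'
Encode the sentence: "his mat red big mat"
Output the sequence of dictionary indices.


Look up each word in the dictionary:
  'his' -> 5
  'mat' -> 2
  'red' -> 1
  'big' -> 6
  'mat' -> 2

Encoded: [5, 2, 1, 6, 2]


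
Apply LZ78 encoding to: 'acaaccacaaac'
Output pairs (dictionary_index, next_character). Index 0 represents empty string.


LZ78 encoding steps:
Dictionary: {0: ''}
Step 1: w='' (idx 0), next='a' -> output (0, 'a'), add 'a' as idx 1
Step 2: w='' (idx 0), next='c' -> output (0, 'c'), add 'c' as idx 2
Step 3: w='a' (idx 1), next='a' -> output (1, 'a'), add 'aa' as idx 3
Step 4: w='c' (idx 2), next='c' -> output (2, 'c'), add 'cc' as idx 4
Step 5: w='a' (idx 1), next='c' -> output (1, 'c'), add 'ac' as idx 5
Step 6: w='aa' (idx 3), next='a' -> output (3, 'a'), add 'aaa' as idx 6
Step 7: w='c' (idx 2), end of input -> output (2, '')


Encoded: [(0, 'a'), (0, 'c'), (1, 'a'), (2, 'c'), (1, 'c'), (3, 'a'), (2, '')]


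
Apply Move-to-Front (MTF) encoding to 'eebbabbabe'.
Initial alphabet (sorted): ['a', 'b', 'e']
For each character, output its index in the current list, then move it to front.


MTF encoding:
'e': index 2 in ['a', 'b', 'e'] -> ['e', 'a', 'b']
'e': index 0 in ['e', 'a', 'b'] -> ['e', 'a', 'b']
'b': index 2 in ['e', 'a', 'b'] -> ['b', 'e', 'a']
'b': index 0 in ['b', 'e', 'a'] -> ['b', 'e', 'a']
'a': index 2 in ['b', 'e', 'a'] -> ['a', 'b', 'e']
'b': index 1 in ['a', 'b', 'e'] -> ['b', 'a', 'e']
'b': index 0 in ['b', 'a', 'e'] -> ['b', 'a', 'e']
'a': index 1 in ['b', 'a', 'e'] -> ['a', 'b', 'e']
'b': index 1 in ['a', 'b', 'e'] -> ['b', 'a', 'e']
'e': index 2 in ['b', 'a', 'e'] -> ['e', 'b', 'a']


Output: [2, 0, 2, 0, 2, 1, 0, 1, 1, 2]


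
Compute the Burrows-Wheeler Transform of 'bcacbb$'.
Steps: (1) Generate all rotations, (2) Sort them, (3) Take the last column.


Rotations (sorted):
  0: $bcacbb -> last char: b
  1: acbb$bc -> last char: c
  2: b$bcacb -> last char: b
  3: bb$bcac -> last char: c
  4: bcacbb$ -> last char: $
  5: cacbb$b -> last char: b
  6: cbb$bca -> last char: a


BWT = bcbc$ba


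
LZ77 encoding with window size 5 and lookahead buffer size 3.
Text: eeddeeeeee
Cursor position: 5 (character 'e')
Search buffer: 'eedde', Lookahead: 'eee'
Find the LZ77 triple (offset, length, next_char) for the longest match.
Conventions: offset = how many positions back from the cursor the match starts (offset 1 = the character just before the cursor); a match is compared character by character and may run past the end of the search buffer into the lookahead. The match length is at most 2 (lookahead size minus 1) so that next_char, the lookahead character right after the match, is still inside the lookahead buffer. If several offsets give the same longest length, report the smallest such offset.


Try each offset into the search buffer:
  offset=1 (pos 4, char 'e'): match length 2
  offset=2 (pos 3, char 'd'): match length 0
  offset=3 (pos 2, char 'd'): match length 0
  offset=4 (pos 1, char 'e'): match length 1
  offset=5 (pos 0, char 'e'): match length 2
Longest match has length 2, found at offsets 1, 5; take the smallest, offset 1.
next_char = character at position 5 + 2 = 7 -> 'e'

Best match: offset=1, length=2 (matching 'ee' starting at position 4)
LZ77 triple: (1, 2, 'e')


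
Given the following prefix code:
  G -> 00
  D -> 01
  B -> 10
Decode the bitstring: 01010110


Decoding step by step:
Bits 01 -> D
Bits 01 -> D
Bits 01 -> D
Bits 10 -> B


Decoded message: DDDB


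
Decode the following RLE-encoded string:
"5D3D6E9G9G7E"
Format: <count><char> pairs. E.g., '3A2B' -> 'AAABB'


Expanding each <count><char> pair:
  5D -> 'DDDDD'
  3D -> 'DDD'
  6E -> 'EEEEEE'
  9G -> 'GGGGGGGGG'
  9G -> 'GGGGGGGGG'
  7E -> 'EEEEEEE'

Decoded = DDDDDDDDEEEEEEGGGGGGGGGGGGGGGGGGEEEEEEE


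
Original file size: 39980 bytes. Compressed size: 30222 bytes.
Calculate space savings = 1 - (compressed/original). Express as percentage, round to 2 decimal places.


ratio = compressed/original = 30222/39980 = 0.755928
savings = 1 - ratio = 1 - 0.755928 = 0.244072
as a percentage: 0.244072 * 100 = 24.41%

Space savings = 1 - 30222/39980 = 24.41%


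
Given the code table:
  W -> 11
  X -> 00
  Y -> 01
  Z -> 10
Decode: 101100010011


Decoding:
10 -> Z
11 -> W
00 -> X
01 -> Y
00 -> X
11 -> W


Result: ZWXYXW


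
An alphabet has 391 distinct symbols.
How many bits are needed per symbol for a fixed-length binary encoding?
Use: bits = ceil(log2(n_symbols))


log2(391) = 8.611
Bracket: 2^8 = 256 < 391 <= 2^9 = 512
So ceil(log2(391)) = 9

bits = ceil(log2(391)) = ceil(8.611) = 9 bits


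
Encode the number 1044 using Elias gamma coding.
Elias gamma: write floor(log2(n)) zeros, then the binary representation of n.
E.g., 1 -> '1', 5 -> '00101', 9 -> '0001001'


num_bits = floor(log2(1044)) + 1 = 11
leading_zeros = num_bits - 1 = 10
binary(1044) = 10000010100

Elias gamma(1044) = '0000000000' + '10000010100' = 000000000010000010100 (21 bits)


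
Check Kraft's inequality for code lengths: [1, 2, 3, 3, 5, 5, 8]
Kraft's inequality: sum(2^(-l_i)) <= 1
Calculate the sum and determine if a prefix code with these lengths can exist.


Sum = 2^(-1) + 2^(-2) + 2^(-3) + 2^(-3) + 2^(-5) + 2^(-5) + 2^(-8)
    = 0.5 + 0.25 + 0.125 + 0.125 + 0.03125 + 0.03125 + 0.00390625
    = 273/256 = 1.06640625
Since 1.06640625 > 1, Kraft's inequality is NOT satisfied.
A prefix code with these lengths CANNOT exist.

Kraft sum = 1.06640625. Not satisfied.


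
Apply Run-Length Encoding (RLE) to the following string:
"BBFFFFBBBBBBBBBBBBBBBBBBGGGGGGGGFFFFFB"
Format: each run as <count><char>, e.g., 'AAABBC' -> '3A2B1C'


Scanning runs left to right:
  i=0: run of 'B' x 2 -> '2B'
  i=2: run of 'F' x 4 -> '4F'
  i=6: run of 'B' x 18 -> '18B'
  i=24: run of 'G' x 8 -> '8G'
  i=32: run of 'F' x 5 -> '5F'
  i=37: run of 'B' x 1 -> '1B'

RLE = 2B4F18B8G5F1B


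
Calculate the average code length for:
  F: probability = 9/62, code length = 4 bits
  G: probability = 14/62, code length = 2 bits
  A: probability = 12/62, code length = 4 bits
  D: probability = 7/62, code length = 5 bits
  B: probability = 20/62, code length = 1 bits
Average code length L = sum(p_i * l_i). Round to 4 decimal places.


Weighted contributions p_i * l_i:
  F: (9/62) * 4 = 36/62
  G: (14/62) * 2 = 28/62
  A: (12/62) * 4 = 48/62
  D: (7/62) * 5 = 35/62
  B: (20/62) * 1 = 20/62
Sum = (36 + 28 + 48 + 35 + 20)/62 = 167/62

L = 167/62 = 2.6935 bits/symbol


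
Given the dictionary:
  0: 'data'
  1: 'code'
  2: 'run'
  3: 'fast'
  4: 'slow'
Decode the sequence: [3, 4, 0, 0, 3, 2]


Look up each index in the dictionary:
  3 -> 'fast'
  4 -> 'slow'
  0 -> 'data'
  0 -> 'data'
  3 -> 'fast'
  2 -> 'run'

Decoded: "fast slow data data fast run"


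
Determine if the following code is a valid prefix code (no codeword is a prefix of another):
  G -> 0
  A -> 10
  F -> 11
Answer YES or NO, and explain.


Checking each pair (does one codeword prefix another?):
  G='0' vs A='10': no prefix
  G='0' vs F='11': no prefix
  A='10' vs G='0': no prefix
  A='10' vs F='11': no prefix
  F='11' vs G='0': no prefix
  F='11' vs A='10': no prefix
No violation found over all pairs.

YES -- this is a valid prefix code. No codeword is a prefix of any other codeword.


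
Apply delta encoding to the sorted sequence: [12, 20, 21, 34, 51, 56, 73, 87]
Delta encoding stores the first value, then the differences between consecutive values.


First value: 12
Deltas:
  20 - 12 = 8
  21 - 20 = 1
  34 - 21 = 13
  51 - 34 = 17
  56 - 51 = 5
  73 - 56 = 17
  87 - 73 = 14


Delta encoded: [12, 8, 1, 13, 17, 5, 17, 14]


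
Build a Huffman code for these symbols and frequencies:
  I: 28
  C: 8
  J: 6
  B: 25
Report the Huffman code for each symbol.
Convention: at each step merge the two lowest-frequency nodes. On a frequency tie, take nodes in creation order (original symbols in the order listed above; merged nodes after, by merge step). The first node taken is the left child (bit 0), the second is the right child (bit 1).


Huffman tree construction:
Step 1: Merge J(6) + C(8) = 14
Step 2: Merge (J+C)(14) + B(25) = 39
Step 3: Merge I(28) + ((J+C)+B)(39) = 67
Read each symbol's code off the tree from the root (left child = 0, right child = 1).

Codes:
  I: 0 (length 1)
  C: 101 (length 3)
  J: 100 (length 3)
  B: 11 (length 2)
Average code length: 120/67 = 1.7910 bits/symbol


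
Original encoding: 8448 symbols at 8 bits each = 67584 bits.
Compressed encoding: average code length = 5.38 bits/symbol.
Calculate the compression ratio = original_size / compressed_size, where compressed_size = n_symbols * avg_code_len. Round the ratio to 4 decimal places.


original_size = n_symbols * orig_bits = 8448 * 8 = 67584 bits
compressed_size = n_symbols * avg_code_len = 8448 * 5.38 = 45450.24 bits
ratio = original_size / compressed_size = 67584 / 45450.24 = 1.487

Compression ratio = 1.487


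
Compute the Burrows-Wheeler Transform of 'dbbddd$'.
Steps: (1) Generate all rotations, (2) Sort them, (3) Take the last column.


Rotations (sorted):
  0: $dbbddd -> last char: d
  1: bbddd$d -> last char: d
  2: bddd$db -> last char: b
  3: d$dbbdd -> last char: d
  4: dbbddd$ -> last char: $
  5: dd$dbbd -> last char: d
  6: ddd$dbb -> last char: b


BWT = ddbd$db


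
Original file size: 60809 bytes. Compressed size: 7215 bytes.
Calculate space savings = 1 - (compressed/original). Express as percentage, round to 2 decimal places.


ratio = compressed/original = 7215/60809 = 0.11865
savings = 1 - ratio = 1 - 0.11865 = 0.88135
as a percentage: 0.88135 * 100 = 88.13%

Space savings = 1 - 7215/60809 = 88.13%


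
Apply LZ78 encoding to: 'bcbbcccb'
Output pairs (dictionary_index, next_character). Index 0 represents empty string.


LZ78 encoding steps:
Dictionary: {0: ''}
Step 1: w='' (idx 0), next='b' -> output (0, 'b'), add 'b' as idx 1
Step 2: w='' (idx 0), next='c' -> output (0, 'c'), add 'c' as idx 2
Step 3: w='b' (idx 1), next='b' -> output (1, 'b'), add 'bb' as idx 3
Step 4: w='c' (idx 2), next='c' -> output (2, 'c'), add 'cc' as idx 4
Step 5: w='c' (idx 2), next='b' -> output (2, 'b'), add 'cb' as idx 5


Encoded: [(0, 'b'), (0, 'c'), (1, 'b'), (2, 'c'), (2, 'b')]


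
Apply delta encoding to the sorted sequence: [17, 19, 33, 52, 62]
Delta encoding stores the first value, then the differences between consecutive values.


First value: 17
Deltas:
  19 - 17 = 2
  33 - 19 = 14
  52 - 33 = 19
  62 - 52 = 10


Delta encoded: [17, 2, 14, 19, 10]


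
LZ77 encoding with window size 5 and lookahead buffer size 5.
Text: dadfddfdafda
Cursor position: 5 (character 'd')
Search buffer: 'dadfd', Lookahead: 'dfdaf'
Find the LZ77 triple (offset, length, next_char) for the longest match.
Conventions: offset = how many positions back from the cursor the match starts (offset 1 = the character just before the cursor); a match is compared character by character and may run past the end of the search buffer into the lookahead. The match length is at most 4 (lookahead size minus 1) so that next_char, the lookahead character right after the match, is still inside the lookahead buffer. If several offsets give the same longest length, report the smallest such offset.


Try each offset into the search buffer:
  offset=1 (pos 4, char 'd'): match length 1
  offset=2 (pos 3, char 'f'): match length 0
  offset=3 (pos 2, char 'd'): match length 3
  offset=4 (pos 1, char 'a'): match length 0
  offset=5 (pos 0, char 'd'): match length 1
Longest match has length 3 at offset 3.
next_char = character at position 5 + 3 = 8 -> 'a'

Best match: offset=3, length=3 (matching 'dfd' starting at position 2)
LZ77 triple: (3, 3, 'a')


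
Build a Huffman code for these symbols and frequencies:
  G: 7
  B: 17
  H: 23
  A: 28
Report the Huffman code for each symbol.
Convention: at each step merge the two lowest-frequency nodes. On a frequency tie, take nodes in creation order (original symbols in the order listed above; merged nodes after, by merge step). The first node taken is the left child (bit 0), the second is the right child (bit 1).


Huffman tree construction:
Step 1: Merge G(7) + B(17) = 24
Step 2: Merge H(23) + (G+B)(24) = 47
Step 3: Merge A(28) + (H+(G+B))(47) = 75
Read each symbol's code off the tree from the root (left child = 0, right child = 1).

Codes:
  G: 110 (length 3)
  B: 111 (length 3)
  H: 10 (length 2)
  A: 0 (length 1)
Average code length: 146/75 = 1.9467 bits/symbol


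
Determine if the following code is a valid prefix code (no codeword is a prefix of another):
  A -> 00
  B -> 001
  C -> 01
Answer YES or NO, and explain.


Checking each pair (does one codeword prefix another?):
  A='00' vs B='001': prefix -- VIOLATION

NO -- this is NOT a valid prefix code. A (00) is a prefix of B (001).


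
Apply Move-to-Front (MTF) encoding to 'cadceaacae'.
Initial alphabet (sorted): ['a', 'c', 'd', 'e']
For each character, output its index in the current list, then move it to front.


MTF encoding:
'c': index 1 in ['a', 'c', 'd', 'e'] -> ['c', 'a', 'd', 'e']
'a': index 1 in ['c', 'a', 'd', 'e'] -> ['a', 'c', 'd', 'e']
'd': index 2 in ['a', 'c', 'd', 'e'] -> ['d', 'a', 'c', 'e']
'c': index 2 in ['d', 'a', 'c', 'e'] -> ['c', 'd', 'a', 'e']
'e': index 3 in ['c', 'd', 'a', 'e'] -> ['e', 'c', 'd', 'a']
'a': index 3 in ['e', 'c', 'd', 'a'] -> ['a', 'e', 'c', 'd']
'a': index 0 in ['a', 'e', 'c', 'd'] -> ['a', 'e', 'c', 'd']
'c': index 2 in ['a', 'e', 'c', 'd'] -> ['c', 'a', 'e', 'd']
'a': index 1 in ['c', 'a', 'e', 'd'] -> ['a', 'c', 'e', 'd']
'e': index 2 in ['a', 'c', 'e', 'd'] -> ['e', 'a', 'c', 'd']


Output: [1, 1, 2, 2, 3, 3, 0, 2, 1, 2]


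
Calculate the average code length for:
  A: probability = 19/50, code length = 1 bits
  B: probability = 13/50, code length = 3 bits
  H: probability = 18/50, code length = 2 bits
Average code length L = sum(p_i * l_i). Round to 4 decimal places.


Weighted contributions p_i * l_i:
  A: (19/50) * 1 = 19/50
  B: (13/50) * 3 = 39/50
  H: (18/50) * 2 = 36/50
Sum = (19 + 39 + 36)/50 = 94/50

L = 94/50 = 1.8800 bits/symbol


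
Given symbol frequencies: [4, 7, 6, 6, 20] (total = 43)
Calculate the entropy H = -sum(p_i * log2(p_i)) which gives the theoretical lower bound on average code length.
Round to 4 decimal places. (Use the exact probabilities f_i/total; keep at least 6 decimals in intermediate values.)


Per-symbol terms -p_i * log2(p_i) with p_i = f_i/43:
  p = 4/43 = 0.093023: log2(p) = -3.426265, -p*log2(p) = 0.318722
  p = 7/43 = 0.162791: log2(p) = -2.618910, -p*log2(p) = 0.426334
  p = 6/43 = 0.139535: log2(p) = -2.841302, -p*log2(p) = 0.396461
  p = 6/43 = 0.139535: log2(p) = -2.841302, -p*log2(p) = 0.396461
  p = 20/43 = 0.465116: log2(p) = -1.104337, -p*log2(p) = 0.513645
H = 0.318722 + 0.426334 + 0.396461 + 0.396461 + 0.513645 = 2.051623

H = 2.0516 bits/symbol


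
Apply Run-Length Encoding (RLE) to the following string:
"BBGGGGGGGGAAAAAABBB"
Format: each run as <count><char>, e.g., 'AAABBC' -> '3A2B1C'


Scanning runs left to right:
  i=0: run of 'B' x 2 -> '2B'
  i=2: run of 'G' x 8 -> '8G'
  i=10: run of 'A' x 6 -> '6A'
  i=16: run of 'B' x 3 -> '3B'

RLE = 2B8G6A3B


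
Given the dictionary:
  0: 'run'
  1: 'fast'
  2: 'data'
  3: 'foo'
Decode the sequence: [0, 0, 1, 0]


Look up each index in the dictionary:
  0 -> 'run'
  0 -> 'run'
  1 -> 'fast'
  0 -> 'run'

Decoded: "run run fast run"


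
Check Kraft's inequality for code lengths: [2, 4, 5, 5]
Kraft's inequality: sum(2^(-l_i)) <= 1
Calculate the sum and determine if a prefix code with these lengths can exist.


Sum = 2^(-2) + 2^(-4) + 2^(-5) + 2^(-5)
    = 0.25 + 0.0625 + 0.03125 + 0.03125
    = 12/32 = 0.375
Since 0.375 <= 1, Kraft's inequality IS satisfied.
A prefix code with these lengths CAN exist.

Kraft sum = 0.375. Satisfied.


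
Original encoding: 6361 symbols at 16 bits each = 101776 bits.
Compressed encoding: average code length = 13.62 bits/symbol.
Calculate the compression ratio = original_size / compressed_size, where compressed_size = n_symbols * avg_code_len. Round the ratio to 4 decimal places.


original_size = n_symbols * orig_bits = 6361 * 16 = 101776 bits
compressed_size = n_symbols * avg_code_len = 6361 * 13.62 = 86636.82 bits
ratio = original_size / compressed_size = 101776 / 86636.82 = 1.1747

Compression ratio = 1.1747


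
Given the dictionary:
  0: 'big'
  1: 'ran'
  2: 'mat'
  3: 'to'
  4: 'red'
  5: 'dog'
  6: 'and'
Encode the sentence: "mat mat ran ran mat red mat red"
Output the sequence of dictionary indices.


Look up each word in the dictionary:
  'mat' -> 2
  'mat' -> 2
  'ran' -> 1
  'ran' -> 1
  'mat' -> 2
  'red' -> 4
  'mat' -> 2
  'red' -> 4

Encoded: [2, 2, 1, 1, 2, 4, 2, 4]


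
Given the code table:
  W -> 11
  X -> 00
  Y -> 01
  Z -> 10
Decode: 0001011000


Decoding:
00 -> X
01 -> Y
01 -> Y
10 -> Z
00 -> X


Result: XYYZX


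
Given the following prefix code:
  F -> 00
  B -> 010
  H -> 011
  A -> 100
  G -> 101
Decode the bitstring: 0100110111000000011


Decoding step by step:
Bits 010 -> B
Bits 011 -> H
Bits 011 -> H
Bits 100 -> A
Bits 00 -> F
Bits 00 -> F
Bits 011 -> H


Decoded message: BHHAFFH


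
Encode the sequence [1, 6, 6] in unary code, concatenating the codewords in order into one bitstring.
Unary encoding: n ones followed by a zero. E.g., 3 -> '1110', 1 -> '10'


Encode each number as n ones followed by a terminating 0:
  1 -> 10 (2 bits)
  6 -> 1111110 (7 bits)
  6 -> 1111110 (7 bits)
Total length = 2 + 7 + 7 = 16 bits.

Unary([1, 6, 6]) = 1011111101111110 (16 bits)


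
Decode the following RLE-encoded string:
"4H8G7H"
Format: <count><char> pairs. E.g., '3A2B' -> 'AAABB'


Expanding each <count><char> pair:
  4H -> 'HHHH'
  8G -> 'GGGGGGGG'
  7H -> 'HHHHHHH'

Decoded = HHHHGGGGGGGGHHHHHHH


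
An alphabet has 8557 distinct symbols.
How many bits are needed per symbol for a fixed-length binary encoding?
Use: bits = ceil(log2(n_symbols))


log2(8557) = 13.0629
Bracket: 2^13 = 8192 < 8557 <= 2^14 = 16384
So ceil(log2(8557)) = 14

bits = ceil(log2(8557)) = ceil(13.0629) = 14 bits


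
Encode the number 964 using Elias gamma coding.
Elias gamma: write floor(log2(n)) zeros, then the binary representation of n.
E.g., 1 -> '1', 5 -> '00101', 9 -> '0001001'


num_bits = floor(log2(964)) + 1 = 10
leading_zeros = num_bits - 1 = 9
binary(964) = 1111000100

Elias gamma(964) = '000000000' + '1111000100' = 0000000001111000100 (19 bits)


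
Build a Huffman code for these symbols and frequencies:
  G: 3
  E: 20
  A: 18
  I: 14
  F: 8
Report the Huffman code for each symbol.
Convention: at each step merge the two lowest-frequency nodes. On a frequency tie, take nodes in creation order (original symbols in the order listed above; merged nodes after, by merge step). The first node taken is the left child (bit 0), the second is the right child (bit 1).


Huffman tree construction:
Step 1: Merge G(3) + F(8) = 11
Step 2: Merge (G+F)(11) + I(14) = 25
Step 3: Merge A(18) + E(20) = 38
Step 4: Merge ((G+F)+I)(25) + (A+E)(38) = 63
Read each symbol's code off the tree from the root (left child = 0, right child = 1).

Codes:
  G: 000 (length 3)
  E: 11 (length 2)
  A: 10 (length 2)
  I: 01 (length 2)
  F: 001 (length 3)
Average code length: 137/63 = 2.1746 bits/symbol


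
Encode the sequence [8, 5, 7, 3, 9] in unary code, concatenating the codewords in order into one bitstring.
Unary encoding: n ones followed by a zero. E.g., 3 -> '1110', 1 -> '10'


Encode each number as n ones followed by a terminating 0:
  8 -> 111111110 (9 bits)
  5 -> 111110 (6 bits)
  7 -> 11111110 (8 bits)
  3 -> 1110 (4 bits)
  9 -> 1111111110 (10 bits)
Total length = 9 + 6 + 8 + 4 + 10 = 37 bits.

Unary([8, 5, 7, 3, 9]) = 1111111101111101111111011101111111110 (37 bits)


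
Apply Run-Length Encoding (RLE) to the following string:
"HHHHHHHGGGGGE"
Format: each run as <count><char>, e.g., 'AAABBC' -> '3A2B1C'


Scanning runs left to right:
  i=0: run of 'H' x 7 -> '7H'
  i=7: run of 'G' x 5 -> '5G'
  i=12: run of 'E' x 1 -> '1E'

RLE = 7H5G1E


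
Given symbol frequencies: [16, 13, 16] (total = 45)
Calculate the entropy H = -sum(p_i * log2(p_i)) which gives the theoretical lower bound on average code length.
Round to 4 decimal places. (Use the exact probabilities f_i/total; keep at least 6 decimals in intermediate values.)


Per-symbol terms -p_i * log2(p_i) with p_i = f_i/45:
  p = 16/45 = 0.355556: log2(p) = -1.491853, -p*log2(p) = 0.530437
  p = 13/45 = 0.288889: log2(p) = -1.791413, -p*log2(p) = 0.517519
  p = 16/45 = 0.355556: log2(p) = -1.491853, -p*log2(p) = 0.530437
H = 0.530437 + 0.517519 + 0.530437 = 1.578393

H = 1.5784 bits/symbol


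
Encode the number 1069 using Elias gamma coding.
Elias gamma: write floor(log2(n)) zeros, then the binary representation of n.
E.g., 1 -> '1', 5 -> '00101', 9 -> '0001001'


num_bits = floor(log2(1069)) + 1 = 11
leading_zeros = num_bits - 1 = 10
binary(1069) = 10000101101

Elias gamma(1069) = '0000000000' + '10000101101' = 000000000010000101101 (21 bits)


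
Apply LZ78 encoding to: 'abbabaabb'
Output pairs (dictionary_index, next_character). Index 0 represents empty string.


LZ78 encoding steps:
Dictionary: {0: ''}
Step 1: w='' (idx 0), next='a' -> output (0, 'a'), add 'a' as idx 1
Step 2: w='' (idx 0), next='b' -> output (0, 'b'), add 'b' as idx 2
Step 3: w='b' (idx 2), next='a' -> output (2, 'a'), add 'ba' as idx 3
Step 4: w='ba' (idx 3), next='a' -> output (3, 'a'), add 'baa' as idx 4
Step 5: w='b' (idx 2), next='b' -> output (2, 'b'), add 'bb' as idx 5


Encoded: [(0, 'a'), (0, 'b'), (2, 'a'), (3, 'a'), (2, 'b')]


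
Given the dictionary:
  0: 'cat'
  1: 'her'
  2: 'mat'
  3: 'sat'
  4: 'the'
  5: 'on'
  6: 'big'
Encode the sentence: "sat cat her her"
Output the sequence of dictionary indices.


Look up each word in the dictionary:
  'sat' -> 3
  'cat' -> 0
  'her' -> 1
  'her' -> 1

Encoded: [3, 0, 1, 1]


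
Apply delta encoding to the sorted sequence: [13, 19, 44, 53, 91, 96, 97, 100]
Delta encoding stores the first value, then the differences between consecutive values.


First value: 13
Deltas:
  19 - 13 = 6
  44 - 19 = 25
  53 - 44 = 9
  91 - 53 = 38
  96 - 91 = 5
  97 - 96 = 1
  100 - 97 = 3


Delta encoded: [13, 6, 25, 9, 38, 5, 1, 3]


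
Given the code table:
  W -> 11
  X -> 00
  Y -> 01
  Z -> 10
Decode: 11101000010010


Decoding:
11 -> W
10 -> Z
10 -> Z
00 -> X
01 -> Y
00 -> X
10 -> Z


Result: WZZXYXZ


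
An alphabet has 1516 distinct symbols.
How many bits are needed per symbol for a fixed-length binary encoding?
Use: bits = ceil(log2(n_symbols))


log2(1516) = 10.5661
Bracket: 2^10 = 1024 < 1516 <= 2^11 = 2048
So ceil(log2(1516)) = 11

bits = ceil(log2(1516)) = ceil(10.5661) = 11 bits


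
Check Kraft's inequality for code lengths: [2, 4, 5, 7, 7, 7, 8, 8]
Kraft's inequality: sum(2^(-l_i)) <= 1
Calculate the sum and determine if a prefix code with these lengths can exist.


Sum = 2^(-2) + 2^(-4) + 2^(-5) + 2^(-7) + 2^(-7) + 2^(-7) + 2^(-8) + 2^(-8)
    = 0.25 + 0.0625 + 0.03125 + 0.0078125 + 0.0078125 + 0.0078125 + 0.00390625 + 0.00390625
    = 96/256 = 0.375
Since 0.375 <= 1, Kraft's inequality IS satisfied.
A prefix code with these lengths CAN exist.

Kraft sum = 0.375. Satisfied.


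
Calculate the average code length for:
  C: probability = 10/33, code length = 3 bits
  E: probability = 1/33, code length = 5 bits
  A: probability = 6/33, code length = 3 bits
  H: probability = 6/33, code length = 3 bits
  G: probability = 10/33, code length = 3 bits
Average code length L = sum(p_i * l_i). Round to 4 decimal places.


Weighted contributions p_i * l_i:
  C: (10/33) * 3 = 30/33
  E: (1/33) * 5 = 5/33
  A: (6/33) * 3 = 18/33
  H: (6/33) * 3 = 18/33
  G: (10/33) * 3 = 30/33
Sum = (30 + 5 + 18 + 18 + 30)/33 = 101/33

L = 101/33 = 3.0606 bits/symbol


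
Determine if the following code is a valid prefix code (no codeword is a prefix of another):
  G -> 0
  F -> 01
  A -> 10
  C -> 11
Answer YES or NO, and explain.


Checking each pair (does one codeword prefix another?):
  G='0' vs F='01': prefix -- VIOLATION

NO -- this is NOT a valid prefix code. G (0) is a prefix of F (01).


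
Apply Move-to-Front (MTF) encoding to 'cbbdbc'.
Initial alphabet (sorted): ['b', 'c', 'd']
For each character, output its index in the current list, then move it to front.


MTF encoding:
'c': index 1 in ['b', 'c', 'd'] -> ['c', 'b', 'd']
'b': index 1 in ['c', 'b', 'd'] -> ['b', 'c', 'd']
'b': index 0 in ['b', 'c', 'd'] -> ['b', 'c', 'd']
'd': index 2 in ['b', 'c', 'd'] -> ['d', 'b', 'c']
'b': index 1 in ['d', 'b', 'c'] -> ['b', 'd', 'c']
'c': index 2 in ['b', 'd', 'c'] -> ['c', 'b', 'd']


Output: [1, 1, 0, 2, 1, 2]


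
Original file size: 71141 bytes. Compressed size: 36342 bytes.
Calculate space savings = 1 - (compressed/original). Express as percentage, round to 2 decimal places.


ratio = compressed/original = 36342/71141 = 0.510845
savings = 1 - ratio = 1 - 0.510845 = 0.489155
as a percentage: 0.489155 * 100 = 48.92%

Space savings = 1 - 36342/71141 = 48.92%


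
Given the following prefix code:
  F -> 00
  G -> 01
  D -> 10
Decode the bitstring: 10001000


Decoding step by step:
Bits 10 -> D
Bits 00 -> F
Bits 10 -> D
Bits 00 -> F


Decoded message: DFDF


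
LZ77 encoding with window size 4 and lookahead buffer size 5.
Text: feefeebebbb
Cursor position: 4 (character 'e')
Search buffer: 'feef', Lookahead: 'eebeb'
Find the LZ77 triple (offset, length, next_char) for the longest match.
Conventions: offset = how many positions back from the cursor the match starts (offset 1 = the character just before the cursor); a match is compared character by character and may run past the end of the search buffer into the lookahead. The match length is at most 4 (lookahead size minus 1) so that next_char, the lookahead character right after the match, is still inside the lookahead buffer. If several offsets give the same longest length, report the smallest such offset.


Try each offset into the search buffer:
  offset=1 (pos 3, char 'f'): match length 0
  offset=2 (pos 2, char 'e'): match length 1
  offset=3 (pos 1, char 'e'): match length 2
  offset=4 (pos 0, char 'f'): match length 0
Longest match has length 2 at offset 3.
next_char = character at position 4 + 2 = 6 -> 'b'

Best match: offset=3, length=2 (matching 'ee' starting at position 1)
LZ77 triple: (3, 2, 'b')


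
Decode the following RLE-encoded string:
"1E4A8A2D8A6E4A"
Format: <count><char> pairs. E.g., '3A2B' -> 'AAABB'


Expanding each <count><char> pair:
  1E -> 'E'
  4A -> 'AAAA'
  8A -> 'AAAAAAAA'
  2D -> 'DD'
  8A -> 'AAAAAAAA'
  6E -> 'EEEEEE'
  4A -> 'AAAA'

Decoded = EAAAAAAAAAAAADDAAAAAAAAEEEEEEAAAA


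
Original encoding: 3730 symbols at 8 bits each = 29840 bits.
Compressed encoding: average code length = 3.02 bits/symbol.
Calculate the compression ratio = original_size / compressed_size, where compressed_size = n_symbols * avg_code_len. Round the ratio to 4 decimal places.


original_size = n_symbols * orig_bits = 3730 * 8 = 29840 bits
compressed_size = n_symbols * avg_code_len = 3730 * 3.02 = 11264.6 bits
ratio = original_size / compressed_size = 29840 / 11264.6 = 2.649

Compression ratio = 2.649


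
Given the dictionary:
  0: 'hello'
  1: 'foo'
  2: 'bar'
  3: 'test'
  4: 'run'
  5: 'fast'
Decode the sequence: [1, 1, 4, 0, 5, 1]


Look up each index in the dictionary:
  1 -> 'foo'
  1 -> 'foo'
  4 -> 'run'
  0 -> 'hello'
  5 -> 'fast'
  1 -> 'foo'

Decoded: "foo foo run hello fast foo"


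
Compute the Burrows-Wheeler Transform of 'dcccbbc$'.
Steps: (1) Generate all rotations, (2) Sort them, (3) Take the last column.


Rotations (sorted):
  0: $dcccbbc -> last char: c
  1: bbc$dccc -> last char: c
  2: bc$dcccb -> last char: b
  3: c$dcccbb -> last char: b
  4: cbbc$dcc -> last char: c
  5: ccbbc$dc -> last char: c
  6: cccbbc$d -> last char: d
  7: dcccbbc$ -> last char: $


BWT = ccbbccd$


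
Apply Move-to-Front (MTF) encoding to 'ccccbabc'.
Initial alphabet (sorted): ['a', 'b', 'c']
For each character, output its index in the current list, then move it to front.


MTF encoding:
'c': index 2 in ['a', 'b', 'c'] -> ['c', 'a', 'b']
'c': index 0 in ['c', 'a', 'b'] -> ['c', 'a', 'b']
'c': index 0 in ['c', 'a', 'b'] -> ['c', 'a', 'b']
'c': index 0 in ['c', 'a', 'b'] -> ['c', 'a', 'b']
'b': index 2 in ['c', 'a', 'b'] -> ['b', 'c', 'a']
'a': index 2 in ['b', 'c', 'a'] -> ['a', 'b', 'c']
'b': index 1 in ['a', 'b', 'c'] -> ['b', 'a', 'c']
'c': index 2 in ['b', 'a', 'c'] -> ['c', 'b', 'a']


Output: [2, 0, 0, 0, 2, 2, 1, 2]


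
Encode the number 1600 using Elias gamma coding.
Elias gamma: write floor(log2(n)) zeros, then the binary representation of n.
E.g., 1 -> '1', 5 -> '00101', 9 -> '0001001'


num_bits = floor(log2(1600)) + 1 = 11
leading_zeros = num_bits - 1 = 10
binary(1600) = 11001000000

Elias gamma(1600) = '0000000000' + '11001000000' = 000000000011001000000 (21 bits)


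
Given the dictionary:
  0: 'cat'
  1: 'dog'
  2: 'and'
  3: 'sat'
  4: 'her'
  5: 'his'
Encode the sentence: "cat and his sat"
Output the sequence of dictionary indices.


Look up each word in the dictionary:
  'cat' -> 0
  'and' -> 2
  'his' -> 5
  'sat' -> 3

Encoded: [0, 2, 5, 3]
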